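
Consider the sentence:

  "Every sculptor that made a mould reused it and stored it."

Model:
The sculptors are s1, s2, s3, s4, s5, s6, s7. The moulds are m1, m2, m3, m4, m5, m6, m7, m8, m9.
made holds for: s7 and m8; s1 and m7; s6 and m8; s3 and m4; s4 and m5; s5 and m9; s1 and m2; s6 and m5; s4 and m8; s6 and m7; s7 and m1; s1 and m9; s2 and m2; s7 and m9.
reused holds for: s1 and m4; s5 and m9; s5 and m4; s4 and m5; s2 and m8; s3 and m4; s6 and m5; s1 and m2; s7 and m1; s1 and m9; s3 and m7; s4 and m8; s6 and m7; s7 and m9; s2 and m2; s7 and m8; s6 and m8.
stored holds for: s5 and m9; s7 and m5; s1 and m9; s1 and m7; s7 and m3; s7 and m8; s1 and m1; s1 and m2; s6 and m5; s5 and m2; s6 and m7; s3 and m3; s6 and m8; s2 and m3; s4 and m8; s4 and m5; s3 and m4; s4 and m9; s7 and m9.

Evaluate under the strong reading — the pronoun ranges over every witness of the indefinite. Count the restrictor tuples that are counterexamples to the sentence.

3

"it" takes "a mould" as antecedent — a donkey pronoun bound across the clause boundary.
Strong reading: for every (s,m) with made(s,m), reused(s,m) ∧ stored(s,m).
Restrictor pairs: (s1,m2) ✓  (s1,m7) ✗  (s1,m9) ✓  (s2,m2) ✗  (s3,m4) ✓  (s4,m5) ✓  (s4,m8) ✓  (s5,m9) ✓  (s6,m5) ✓  (s6,m7) ✓  (s6,m8) ✓  (s7,m1) ✗  (s7,m8) ✓  (s7,m9) ✓
Counterexamples (restrictor pairs failing the scope): 3.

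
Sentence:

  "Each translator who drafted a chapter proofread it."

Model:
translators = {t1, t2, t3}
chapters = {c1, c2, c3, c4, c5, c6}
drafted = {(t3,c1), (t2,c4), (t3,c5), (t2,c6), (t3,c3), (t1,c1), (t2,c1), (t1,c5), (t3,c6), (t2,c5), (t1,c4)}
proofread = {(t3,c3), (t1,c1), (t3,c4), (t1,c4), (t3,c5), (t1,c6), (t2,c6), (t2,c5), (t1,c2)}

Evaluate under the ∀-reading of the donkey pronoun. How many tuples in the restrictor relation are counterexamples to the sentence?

"it" takes "a chapter" as antecedent — a donkey pronoun bound across the clause boundary.
Strong reading: for every (t,c) with drafted(t,c), proofread(t,c).
Restrictor pairs: (t1,c1) ✓  (t1,c4) ✓  (t1,c5) ✗  (t2,c1) ✗  (t2,c4) ✗  (t2,c5) ✓  (t2,c6) ✓  (t3,c1) ✗  (t3,c3) ✓  (t3,c5) ✓  (t3,c6) ✗
Counterexamples (restrictor pairs failing the scope): 5.

5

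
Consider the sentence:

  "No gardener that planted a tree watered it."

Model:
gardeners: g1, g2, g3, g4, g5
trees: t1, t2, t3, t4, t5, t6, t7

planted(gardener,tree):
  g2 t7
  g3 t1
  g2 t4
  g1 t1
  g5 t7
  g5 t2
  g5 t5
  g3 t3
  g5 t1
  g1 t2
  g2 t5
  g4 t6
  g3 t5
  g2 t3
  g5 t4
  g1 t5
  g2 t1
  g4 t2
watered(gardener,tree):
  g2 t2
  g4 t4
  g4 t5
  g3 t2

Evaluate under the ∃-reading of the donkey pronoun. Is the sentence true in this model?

True

"it" takes "a tree" as antecedent — a donkey pronoun bound across the clause boundary.
Truth condition: for no (g,t) with planted(g,t) does watered(g,t) hold.
Restrictor pairs — does the scope hold? (g1,t1):fails  (g1,t2):fails  (g1,t5):fails  (g2,t1):fails  (g2,t3):fails  (g2,t4):fails  (g2,t5):fails  (g2,t7):fails  (g3,t1):fails  (g3,t3):fails  (g3,t5):fails  (g4,t2):fails  (g4,t6):fails  (g5,t1):fails  (g5,t2):fails  (g5,t4):fails  (g5,t5):fails  (g5,t7):fails
Scope holds for no restrictor pair, so the sentence is true.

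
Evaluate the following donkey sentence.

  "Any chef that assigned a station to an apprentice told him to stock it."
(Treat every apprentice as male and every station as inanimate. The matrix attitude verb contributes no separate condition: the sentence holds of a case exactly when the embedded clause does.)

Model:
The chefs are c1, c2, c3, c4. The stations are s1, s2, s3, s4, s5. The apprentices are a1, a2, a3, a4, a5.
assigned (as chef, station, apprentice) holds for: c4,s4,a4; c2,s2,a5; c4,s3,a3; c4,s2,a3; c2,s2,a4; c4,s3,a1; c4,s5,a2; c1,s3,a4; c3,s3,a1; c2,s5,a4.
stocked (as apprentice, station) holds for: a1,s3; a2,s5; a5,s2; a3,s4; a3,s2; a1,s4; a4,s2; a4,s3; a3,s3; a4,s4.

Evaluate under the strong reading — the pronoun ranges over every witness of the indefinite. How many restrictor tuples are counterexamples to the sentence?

1

"him" takes "an apprentice" as antecedent and "it" takes "a station"; both are donkey pronouns co-varying with the restrictor.
Strong reading: for every (c,s,a) with assigned(c,s,a), stocked(a,s).
Restrictor triples: (c1,s3,a4)→stocked(a4,s3) ✓  (c2,s2,a4)→stocked(a4,s2) ✓  (c2,s2,a5)→stocked(a5,s2) ✓  (c2,s5,a4)→stocked(a4,s5) ✗  (c3,s3,a1)→stocked(a1,s3) ✓  (c4,s2,a3)→stocked(a3,s2) ✓  (c4,s3,a1)→stocked(a1,s3) ✓  (c4,s3,a3)→stocked(a3,s3) ✓  (c4,s4,a4)→stocked(a4,s4) ✓  (c4,s5,a2)→stocked(a2,s5) ✓
Counterexamples (restrictor triples failing the scope): 1.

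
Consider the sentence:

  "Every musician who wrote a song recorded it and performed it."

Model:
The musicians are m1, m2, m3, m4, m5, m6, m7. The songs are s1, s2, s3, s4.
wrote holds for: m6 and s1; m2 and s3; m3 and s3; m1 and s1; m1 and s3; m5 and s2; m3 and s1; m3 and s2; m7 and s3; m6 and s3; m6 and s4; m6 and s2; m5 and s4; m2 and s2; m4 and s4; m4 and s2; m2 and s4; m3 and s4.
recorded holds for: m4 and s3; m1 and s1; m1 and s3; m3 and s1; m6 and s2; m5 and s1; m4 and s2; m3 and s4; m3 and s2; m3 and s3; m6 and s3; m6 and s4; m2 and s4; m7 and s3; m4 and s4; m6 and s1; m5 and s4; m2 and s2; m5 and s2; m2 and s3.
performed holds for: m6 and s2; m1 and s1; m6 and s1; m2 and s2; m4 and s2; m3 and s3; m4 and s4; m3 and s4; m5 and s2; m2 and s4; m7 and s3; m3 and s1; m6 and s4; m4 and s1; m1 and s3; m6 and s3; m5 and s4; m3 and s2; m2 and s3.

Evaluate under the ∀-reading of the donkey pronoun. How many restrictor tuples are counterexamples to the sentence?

0

"it" takes "a song" as antecedent — a donkey pronoun bound across the clause boundary.
Strong reading: for every (m,s) with wrote(m,s), recorded(m,s) ∧ performed(m,s).
Restrictor pairs: (m1,s1) ✓  (m1,s3) ✓  (m2,s2) ✓  (m2,s3) ✓  (m2,s4) ✓  (m3,s1) ✓  (m3,s2) ✓  (m3,s3) ✓  (m3,s4) ✓  (m4,s2) ✓  (m4,s4) ✓  (m5,s2) ✓  (m5,s4) ✓  (m6,s1) ✓  (m6,s2) ✓  (m6,s3) ✓  (m6,s4) ✓  (m7,s3) ✓
Counterexamples (restrictor pairs failing the scope): 0.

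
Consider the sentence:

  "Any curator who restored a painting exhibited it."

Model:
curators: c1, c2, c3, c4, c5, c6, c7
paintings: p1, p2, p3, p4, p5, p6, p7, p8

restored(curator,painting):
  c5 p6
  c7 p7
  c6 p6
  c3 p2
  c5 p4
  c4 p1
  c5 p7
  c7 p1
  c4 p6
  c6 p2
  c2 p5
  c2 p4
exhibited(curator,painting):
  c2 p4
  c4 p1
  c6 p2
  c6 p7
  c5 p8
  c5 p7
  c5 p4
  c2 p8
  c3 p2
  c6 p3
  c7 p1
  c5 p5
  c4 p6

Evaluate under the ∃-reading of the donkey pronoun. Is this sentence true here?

"it" takes "a painting" as antecedent — a donkey pronoun bound across the clause boundary.
Weak reading: every curator c with some restored-painting has at least one restored-painting p such that exhibited(c,p).
Per curator: c2:✓  c3:✓  c4:✓  c5:✓  c6:✓  c7:✓
Every curator in the restrictor has a witness.

True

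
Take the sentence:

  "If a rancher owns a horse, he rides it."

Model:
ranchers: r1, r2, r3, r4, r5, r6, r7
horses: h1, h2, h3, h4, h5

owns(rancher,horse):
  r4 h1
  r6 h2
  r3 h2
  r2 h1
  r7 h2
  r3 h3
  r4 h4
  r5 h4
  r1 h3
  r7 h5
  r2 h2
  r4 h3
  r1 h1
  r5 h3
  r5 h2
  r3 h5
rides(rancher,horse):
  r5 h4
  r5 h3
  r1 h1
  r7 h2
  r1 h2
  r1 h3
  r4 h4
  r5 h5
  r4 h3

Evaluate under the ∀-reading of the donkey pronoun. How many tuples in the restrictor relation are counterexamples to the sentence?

"it" takes "a horse" as antecedent — a donkey pronoun bound across the clause boundary.
Strong reading: for every (r,h) with owns(r,h), rides(r,h).
Restrictor pairs: (r1,h1) ✓  (r1,h3) ✓  (r2,h1) ✗  (r2,h2) ✗  (r3,h2) ✗  (r3,h3) ✗  (r3,h5) ✗  (r4,h1) ✗  (r4,h3) ✓  (r4,h4) ✓  (r5,h2) ✗  (r5,h3) ✓  (r5,h4) ✓  (r6,h2) ✗  (r7,h2) ✓  (r7,h5) ✗
Counterexamples (restrictor pairs failing the scope): 9.

9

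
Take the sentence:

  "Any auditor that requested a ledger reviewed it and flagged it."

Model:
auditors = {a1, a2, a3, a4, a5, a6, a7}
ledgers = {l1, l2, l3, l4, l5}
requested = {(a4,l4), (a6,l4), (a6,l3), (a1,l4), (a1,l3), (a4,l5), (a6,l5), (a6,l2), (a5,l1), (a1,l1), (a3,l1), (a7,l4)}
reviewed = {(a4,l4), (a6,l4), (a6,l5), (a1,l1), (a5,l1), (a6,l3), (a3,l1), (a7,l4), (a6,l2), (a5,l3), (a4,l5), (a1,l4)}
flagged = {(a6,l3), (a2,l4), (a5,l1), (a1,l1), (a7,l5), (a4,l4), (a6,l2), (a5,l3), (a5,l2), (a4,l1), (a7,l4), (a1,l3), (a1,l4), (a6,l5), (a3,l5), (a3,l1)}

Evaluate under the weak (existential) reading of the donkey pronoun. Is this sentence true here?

"it" takes "a ledger" as antecedent — a donkey pronoun bound across the clause boundary.
Weak reading: every auditor a with some requested-ledger has at least one requested-ledger l such that reviewed(a,l) ∧ flagged(a,l).
Per auditor: a1:✓  a3:✓  a4:✓  a5:✓  a6:✓  a7:✓
Every auditor in the restrictor has a witness.

True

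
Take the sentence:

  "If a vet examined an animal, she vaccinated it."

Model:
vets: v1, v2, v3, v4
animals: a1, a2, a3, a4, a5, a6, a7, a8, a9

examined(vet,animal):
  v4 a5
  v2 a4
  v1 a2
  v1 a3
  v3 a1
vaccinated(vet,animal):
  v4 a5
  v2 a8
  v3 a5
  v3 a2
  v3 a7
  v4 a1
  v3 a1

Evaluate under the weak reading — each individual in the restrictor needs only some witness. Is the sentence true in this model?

"it" takes "an animal" as antecedent — a donkey pronoun bound across the clause boundary.
Weak reading: every vet v with some examined-animal has at least one examined-animal a such that vaccinated(v,a).
Per vet: v1:✗  v2:✗  v3:✓  v4:✓
v1 has no witness among its examined-animals.

False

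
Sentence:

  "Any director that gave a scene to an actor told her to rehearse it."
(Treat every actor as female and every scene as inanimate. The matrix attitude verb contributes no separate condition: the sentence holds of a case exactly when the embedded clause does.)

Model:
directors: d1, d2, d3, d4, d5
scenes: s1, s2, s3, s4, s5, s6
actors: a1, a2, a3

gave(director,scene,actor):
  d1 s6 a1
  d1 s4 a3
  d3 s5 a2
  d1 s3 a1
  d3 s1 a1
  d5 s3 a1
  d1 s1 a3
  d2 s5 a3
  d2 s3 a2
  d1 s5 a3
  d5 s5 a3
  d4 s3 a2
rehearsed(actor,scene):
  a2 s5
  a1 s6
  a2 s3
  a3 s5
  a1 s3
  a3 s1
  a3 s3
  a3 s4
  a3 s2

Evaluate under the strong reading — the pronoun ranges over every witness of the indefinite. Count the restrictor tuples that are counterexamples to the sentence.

"her" takes "an actor" as antecedent and "it" takes "a scene"; both are donkey pronouns co-varying with the restrictor.
Strong reading: for every (d,s,a) with gave(d,s,a), rehearsed(a,s).
Restrictor triples: (d1,s1,a3)→rehearsed(a3,s1) ✓  (d1,s3,a1)→rehearsed(a1,s3) ✓  (d1,s4,a3)→rehearsed(a3,s4) ✓  (d1,s5,a3)→rehearsed(a3,s5) ✓  (d1,s6,a1)→rehearsed(a1,s6) ✓  (d2,s3,a2)→rehearsed(a2,s3) ✓  (d2,s5,a3)→rehearsed(a3,s5) ✓  (d3,s1,a1)→rehearsed(a1,s1) ✗  (d3,s5,a2)→rehearsed(a2,s5) ✓  (d4,s3,a2)→rehearsed(a2,s3) ✓  (d5,s3,a1)→rehearsed(a1,s3) ✓  (d5,s5,a3)→rehearsed(a3,s5) ✓
Counterexamples (restrictor triples failing the scope): 1.

1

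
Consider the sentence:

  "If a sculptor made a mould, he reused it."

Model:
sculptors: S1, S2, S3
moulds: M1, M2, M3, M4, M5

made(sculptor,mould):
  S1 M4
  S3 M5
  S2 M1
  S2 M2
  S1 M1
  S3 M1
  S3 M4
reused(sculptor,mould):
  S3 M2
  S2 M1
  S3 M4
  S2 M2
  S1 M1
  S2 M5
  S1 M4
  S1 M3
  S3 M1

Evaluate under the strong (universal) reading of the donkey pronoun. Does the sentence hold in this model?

False

"it" takes "a mould" as antecedent — a donkey pronoun bound across the clause boundary.
Strong reading: for every (s,m) with made(s,m), reused(s,m).
Restrictor pairs: (S1,M1) ✓  (S1,M4) ✓  (S2,M1) ✓  (S2,M2) ✓  (S3,M1) ✓  (S3,M4) ✓  (S3,M5) ✗
Counterexample: (S3,M5) is in made but fails the scope.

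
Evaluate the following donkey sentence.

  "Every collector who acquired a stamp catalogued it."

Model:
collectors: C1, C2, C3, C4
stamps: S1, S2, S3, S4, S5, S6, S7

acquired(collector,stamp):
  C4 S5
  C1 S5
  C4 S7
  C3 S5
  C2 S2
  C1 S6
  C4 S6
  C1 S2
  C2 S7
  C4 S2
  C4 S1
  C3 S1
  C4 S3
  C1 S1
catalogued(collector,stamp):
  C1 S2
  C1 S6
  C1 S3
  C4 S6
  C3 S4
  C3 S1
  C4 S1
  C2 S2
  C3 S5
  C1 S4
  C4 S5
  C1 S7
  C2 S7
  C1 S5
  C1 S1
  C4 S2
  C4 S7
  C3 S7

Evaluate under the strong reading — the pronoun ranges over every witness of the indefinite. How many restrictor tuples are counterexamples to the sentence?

1

"it" takes "a stamp" as antecedent — a donkey pronoun bound across the clause boundary.
Strong reading: for every (c,s) with acquired(c,s), catalogued(c,s).
Restrictor pairs: (C1,S1) ✓  (C1,S2) ✓  (C1,S5) ✓  (C1,S6) ✓  (C2,S2) ✓  (C2,S7) ✓  (C3,S1) ✓  (C3,S5) ✓  (C4,S1) ✓  (C4,S2) ✓  (C4,S3) ✗  (C4,S5) ✓  (C4,S6) ✓  (C4,S7) ✓
Counterexamples (restrictor pairs failing the scope): 1.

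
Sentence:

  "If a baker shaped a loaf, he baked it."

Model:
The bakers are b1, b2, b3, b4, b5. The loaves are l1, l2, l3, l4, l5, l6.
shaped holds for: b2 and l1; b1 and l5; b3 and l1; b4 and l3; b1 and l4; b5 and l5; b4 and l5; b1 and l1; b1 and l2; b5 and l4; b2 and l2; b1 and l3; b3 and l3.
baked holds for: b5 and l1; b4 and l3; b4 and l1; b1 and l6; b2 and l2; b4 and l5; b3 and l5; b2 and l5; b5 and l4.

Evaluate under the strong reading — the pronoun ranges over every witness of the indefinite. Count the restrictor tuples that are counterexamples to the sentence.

9

"it" takes "a loaf" as antecedent — a donkey pronoun bound across the clause boundary.
Strong reading: for every (b,l) with shaped(b,l), baked(b,l).
Restrictor pairs: (b1,l1) ✗  (b1,l2) ✗  (b1,l3) ✗  (b1,l4) ✗  (b1,l5) ✗  (b2,l1) ✗  (b2,l2) ✓  (b3,l1) ✗  (b3,l3) ✗  (b4,l3) ✓  (b4,l5) ✓  (b5,l4) ✓  (b5,l5) ✗
Counterexamples (restrictor pairs failing the scope): 9.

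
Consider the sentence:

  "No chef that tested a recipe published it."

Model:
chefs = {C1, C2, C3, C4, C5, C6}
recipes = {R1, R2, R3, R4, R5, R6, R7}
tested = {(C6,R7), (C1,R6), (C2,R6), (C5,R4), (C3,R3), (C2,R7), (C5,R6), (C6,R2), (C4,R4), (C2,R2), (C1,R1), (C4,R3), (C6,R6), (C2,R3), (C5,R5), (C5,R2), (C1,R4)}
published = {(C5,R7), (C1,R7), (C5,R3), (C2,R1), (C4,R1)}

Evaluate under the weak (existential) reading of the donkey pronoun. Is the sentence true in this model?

"it" takes "a recipe" as antecedent — a donkey pronoun bound across the clause boundary.
Truth condition: for no (c,r) with tested(c,r) does published(c,r) hold.
Restrictor pairs — does the scope hold? (C1,R1):fails  (C1,R4):fails  (C1,R6):fails  (C2,R2):fails  (C2,R3):fails  (C2,R6):fails  (C2,R7):fails  (C3,R3):fails  (C4,R3):fails  (C4,R4):fails  (C5,R2):fails  (C5,R4):fails  (C5,R5):fails  (C5,R6):fails  (C6,R2):fails  (C6,R6):fails  (C6,R7):fails
Scope holds for no restrictor pair, so the sentence is true.

True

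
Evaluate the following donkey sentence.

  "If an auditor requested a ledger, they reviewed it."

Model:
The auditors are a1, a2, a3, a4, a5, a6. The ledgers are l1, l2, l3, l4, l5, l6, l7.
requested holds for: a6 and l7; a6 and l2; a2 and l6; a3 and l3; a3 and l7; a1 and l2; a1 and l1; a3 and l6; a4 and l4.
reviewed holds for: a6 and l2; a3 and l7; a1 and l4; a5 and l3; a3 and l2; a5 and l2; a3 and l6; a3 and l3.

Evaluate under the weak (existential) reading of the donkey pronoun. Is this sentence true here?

"it" takes "a ledger" as antecedent — a donkey pronoun bound across the clause boundary.
Weak reading: every auditor a with some requested-ledger has at least one requested-ledger l such that reviewed(a,l).
Per auditor: a1:✗  a2:✗  a3:✓  a4:✗  a6:✓
a1 has no witness among its requested-ledgers.

False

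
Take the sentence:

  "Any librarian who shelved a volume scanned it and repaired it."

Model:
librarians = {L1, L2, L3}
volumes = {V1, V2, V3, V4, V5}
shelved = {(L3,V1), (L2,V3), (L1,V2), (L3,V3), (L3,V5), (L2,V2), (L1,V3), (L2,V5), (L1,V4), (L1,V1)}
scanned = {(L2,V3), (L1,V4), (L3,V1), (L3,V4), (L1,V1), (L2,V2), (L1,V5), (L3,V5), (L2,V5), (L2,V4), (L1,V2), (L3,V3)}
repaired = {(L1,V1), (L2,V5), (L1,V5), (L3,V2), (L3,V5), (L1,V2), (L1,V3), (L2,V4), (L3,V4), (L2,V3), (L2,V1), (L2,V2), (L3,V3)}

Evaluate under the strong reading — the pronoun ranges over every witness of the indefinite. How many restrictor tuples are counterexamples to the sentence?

"it" takes "a volume" as antecedent — a donkey pronoun bound across the clause boundary.
Strong reading: for every (l,v) with shelved(l,v), scanned(l,v) ∧ repaired(l,v).
Restrictor pairs: (L1,V1) ✓  (L1,V2) ✓  (L1,V3) ✗  (L1,V4) ✗  (L2,V2) ✓  (L2,V3) ✓  (L2,V5) ✓  (L3,V1) ✗  (L3,V3) ✓  (L3,V5) ✓
Counterexamples (restrictor pairs failing the scope): 3.

3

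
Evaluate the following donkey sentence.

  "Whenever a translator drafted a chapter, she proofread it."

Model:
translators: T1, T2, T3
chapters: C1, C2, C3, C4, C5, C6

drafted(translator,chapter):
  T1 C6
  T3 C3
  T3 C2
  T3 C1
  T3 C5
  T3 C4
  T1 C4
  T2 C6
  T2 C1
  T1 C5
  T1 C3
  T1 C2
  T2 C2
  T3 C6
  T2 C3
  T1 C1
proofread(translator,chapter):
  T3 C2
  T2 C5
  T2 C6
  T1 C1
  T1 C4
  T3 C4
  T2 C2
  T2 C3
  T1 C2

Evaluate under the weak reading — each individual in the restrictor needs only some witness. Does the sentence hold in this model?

True

"it" takes "a chapter" as antecedent — a donkey pronoun bound across the clause boundary.
Weak reading: every translator t with some drafted-chapter has at least one drafted-chapter c such that proofread(t,c).
Per translator: T1:✓  T2:✓  T3:✓
Every translator in the restrictor has a witness.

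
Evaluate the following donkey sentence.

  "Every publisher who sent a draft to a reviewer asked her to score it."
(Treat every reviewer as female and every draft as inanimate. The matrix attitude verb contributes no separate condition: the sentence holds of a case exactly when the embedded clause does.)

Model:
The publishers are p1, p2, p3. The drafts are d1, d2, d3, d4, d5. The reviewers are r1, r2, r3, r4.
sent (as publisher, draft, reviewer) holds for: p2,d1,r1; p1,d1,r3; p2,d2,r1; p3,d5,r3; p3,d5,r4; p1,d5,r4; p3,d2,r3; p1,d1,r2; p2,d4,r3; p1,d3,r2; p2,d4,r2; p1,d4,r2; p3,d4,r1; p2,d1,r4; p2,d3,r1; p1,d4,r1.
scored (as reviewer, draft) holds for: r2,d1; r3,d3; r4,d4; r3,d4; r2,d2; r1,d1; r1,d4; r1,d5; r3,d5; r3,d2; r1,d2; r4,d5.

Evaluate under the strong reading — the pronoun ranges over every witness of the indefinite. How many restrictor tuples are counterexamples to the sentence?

6

"her" takes "a reviewer" as antecedent and "it" takes "a draft"; both are donkey pronouns co-varying with the restrictor.
Strong reading: for every (p,d,r) with sent(p,d,r), scored(r,d).
Restrictor triples: (p1,d1,r2)→scored(r2,d1) ✓  (p1,d1,r3)→scored(r3,d1) ✗  (p1,d3,r2)→scored(r2,d3) ✗  (p1,d4,r1)→scored(r1,d4) ✓  (p1,d4,r2)→scored(r2,d4) ✗  (p1,d5,r4)→scored(r4,d5) ✓  (p2,d1,r1)→scored(r1,d1) ✓  (p2,d1,r4)→scored(r4,d1) ✗  (p2,d2,r1)→scored(r1,d2) ✓  (p2,d3,r1)→scored(r1,d3) ✗  (p2,d4,r2)→scored(r2,d4) ✗  (p2,d4,r3)→scored(r3,d4) ✓  (p3,d2,r3)→scored(r3,d2) ✓  (p3,d4,r1)→scored(r1,d4) ✓  (p3,d5,r3)→scored(r3,d5) ✓  (p3,d5,r4)→scored(r4,d5) ✓
Counterexamples (restrictor triples failing the scope): 6.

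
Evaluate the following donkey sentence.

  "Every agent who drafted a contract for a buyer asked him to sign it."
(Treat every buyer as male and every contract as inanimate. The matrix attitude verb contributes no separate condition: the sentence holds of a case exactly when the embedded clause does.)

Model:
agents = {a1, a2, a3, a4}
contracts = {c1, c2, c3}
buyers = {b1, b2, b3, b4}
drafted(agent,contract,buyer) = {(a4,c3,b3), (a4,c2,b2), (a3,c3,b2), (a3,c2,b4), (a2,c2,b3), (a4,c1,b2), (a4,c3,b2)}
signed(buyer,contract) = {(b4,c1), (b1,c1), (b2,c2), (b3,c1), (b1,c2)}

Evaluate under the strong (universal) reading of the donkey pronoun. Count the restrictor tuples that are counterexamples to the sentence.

"him" takes "a buyer" as antecedent and "it" takes "a contract"; both are donkey pronouns co-varying with the restrictor.
Strong reading: for every (a,c,b) with drafted(a,c,b), signed(b,c).
Restrictor triples: (a2,c2,b3)→signed(b3,c2) ✗  (a3,c2,b4)→signed(b4,c2) ✗  (a3,c3,b2)→signed(b2,c3) ✗  (a4,c1,b2)→signed(b2,c1) ✗  (a4,c2,b2)→signed(b2,c2) ✓  (a4,c3,b2)→signed(b2,c3) ✗  (a4,c3,b3)→signed(b3,c3) ✗
Counterexamples (restrictor triples failing the scope): 6.

6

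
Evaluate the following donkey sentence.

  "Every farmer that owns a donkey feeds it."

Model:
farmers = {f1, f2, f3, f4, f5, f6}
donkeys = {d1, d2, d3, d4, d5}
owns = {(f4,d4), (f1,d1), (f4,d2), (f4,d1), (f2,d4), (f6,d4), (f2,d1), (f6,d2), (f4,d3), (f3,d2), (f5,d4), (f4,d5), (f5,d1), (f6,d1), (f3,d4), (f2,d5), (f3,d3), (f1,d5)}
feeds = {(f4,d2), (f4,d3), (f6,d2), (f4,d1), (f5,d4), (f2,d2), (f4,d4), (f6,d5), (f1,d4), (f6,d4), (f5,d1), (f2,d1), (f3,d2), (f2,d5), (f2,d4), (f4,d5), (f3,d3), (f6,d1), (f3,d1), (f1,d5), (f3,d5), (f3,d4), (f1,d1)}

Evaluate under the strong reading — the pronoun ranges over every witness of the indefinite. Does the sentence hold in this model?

"it" takes "a donkey" as antecedent — a donkey pronoun bound across the clause boundary.
Strong reading: for every (f,d) with owns(f,d), feeds(f,d).
Restrictor pairs: (f1,d1) ✓  (f1,d5) ✓  (f2,d1) ✓  (f2,d4) ✓  (f2,d5) ✓  (f3,d2) ✓  (f3,d3) ✓  (f3,d4) ✓  (f4,d1) ✓  (f4,d2) ✓  (f4,d3) ✓  (f4,d4) ✓  (f4,d5) ✓  (f5,d1) ✓  (f5,d4) ✓  (f6,d1) ✓  (f6,d2) ✓  (f6,d4) ✓
Every restrictor pair satisfies the scope.

True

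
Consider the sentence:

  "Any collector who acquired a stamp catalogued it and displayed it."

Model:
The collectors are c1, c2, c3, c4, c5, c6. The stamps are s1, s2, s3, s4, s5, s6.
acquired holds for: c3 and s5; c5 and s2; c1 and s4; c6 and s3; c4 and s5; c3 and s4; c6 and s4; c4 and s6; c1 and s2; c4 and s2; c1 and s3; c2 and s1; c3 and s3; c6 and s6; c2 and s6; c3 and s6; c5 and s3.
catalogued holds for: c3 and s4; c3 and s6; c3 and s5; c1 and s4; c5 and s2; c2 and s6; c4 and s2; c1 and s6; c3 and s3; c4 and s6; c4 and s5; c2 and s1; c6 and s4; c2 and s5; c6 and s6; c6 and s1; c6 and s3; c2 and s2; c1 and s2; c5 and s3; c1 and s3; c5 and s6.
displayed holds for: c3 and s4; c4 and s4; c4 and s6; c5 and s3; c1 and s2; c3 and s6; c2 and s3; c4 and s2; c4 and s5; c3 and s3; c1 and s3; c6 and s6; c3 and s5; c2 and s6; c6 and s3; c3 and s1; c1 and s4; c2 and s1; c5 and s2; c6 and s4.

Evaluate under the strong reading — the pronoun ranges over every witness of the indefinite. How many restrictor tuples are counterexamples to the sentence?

0

"it" takes "a stamp" as antecedent — a donkey pronoun bound across the clause boundary.
Strong reading: for every (c,s) with acquired(c,s), catalogued(c,s) ∧ displayed(c,s).
Restrictor pairs: (c1,s2) ✓  (c1,s3) ✓  (c1,s4) ✓  (c2,s1) ✓  (c2,s6) ✓  (c3,s3) ✓  (c3,s4) ✓  (c3,s5) ✓  (c3,s6) ✓  (c4,s2) ✓  (c4,s5) ✓  (c4,s6) ✓  (c5,s2) ✓  (c5,s3) ✓  (c6,s3) ✓  (c6,s4) ✓  (c6,s6) ✓
Counterexamples (restrictor pairs failing the scope): 0.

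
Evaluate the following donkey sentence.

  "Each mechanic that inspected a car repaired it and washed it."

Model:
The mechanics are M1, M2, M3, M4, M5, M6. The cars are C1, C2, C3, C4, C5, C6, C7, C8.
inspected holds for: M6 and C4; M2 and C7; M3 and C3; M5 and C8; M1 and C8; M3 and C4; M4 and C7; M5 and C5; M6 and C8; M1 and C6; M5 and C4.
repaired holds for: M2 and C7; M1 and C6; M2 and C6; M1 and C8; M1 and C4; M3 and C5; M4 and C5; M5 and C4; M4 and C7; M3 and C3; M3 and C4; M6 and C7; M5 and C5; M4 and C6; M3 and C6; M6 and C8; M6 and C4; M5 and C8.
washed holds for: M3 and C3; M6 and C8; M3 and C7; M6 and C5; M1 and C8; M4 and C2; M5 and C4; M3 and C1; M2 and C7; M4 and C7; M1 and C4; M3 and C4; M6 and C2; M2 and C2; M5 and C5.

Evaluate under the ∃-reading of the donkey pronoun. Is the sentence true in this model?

True

"it" takes "a car" as antecedent — a donkey pronoun bound across the clause boundary.
Weak reading: every mechanic m with some inspected-car has at least one inspected-car c such that repaired(m,c) ∧ washed(m,c).
Per mechanic: M1:✓  M2:✓  M3:✓  M4:✓  M5:✓  M6:✓
Every mechanic in the restrictor has a witness.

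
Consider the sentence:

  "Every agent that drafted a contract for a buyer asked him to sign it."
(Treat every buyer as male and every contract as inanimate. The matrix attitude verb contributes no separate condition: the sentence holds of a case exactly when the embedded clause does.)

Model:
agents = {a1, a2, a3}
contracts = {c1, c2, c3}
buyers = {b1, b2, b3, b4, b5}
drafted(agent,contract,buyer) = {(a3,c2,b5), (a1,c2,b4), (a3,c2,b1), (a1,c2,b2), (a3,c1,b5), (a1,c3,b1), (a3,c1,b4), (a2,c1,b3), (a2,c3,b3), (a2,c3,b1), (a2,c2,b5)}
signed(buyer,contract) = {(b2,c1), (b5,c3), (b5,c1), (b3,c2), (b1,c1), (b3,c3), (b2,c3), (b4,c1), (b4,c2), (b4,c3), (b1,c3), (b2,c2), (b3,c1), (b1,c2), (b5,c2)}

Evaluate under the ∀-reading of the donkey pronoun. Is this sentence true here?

"him" takes "a buyer" as antecedent and "it" takes "a contract"; both are donkey pronouns co-varying with the restrictor.
Strong reading: for every (a,c,b) with drafted(a,c,b), signed(b,c).
Restrictor triples: (a1,c2,b2)→signed(b2,c2) ✓  (a1,c2,b4)→signed(b4,c2) ✓  (a1,c3,b1)→signed(b1,c3) ✓  (a2,c1,b3)→signed(b3,c1) ✓  (a2,c2,b5)→signed(b5,c2) ✓  (a2,c3,b1)→signed(b1,c3) ✓  (a2,c3,b3)→signed(b3,c3) ✓  (a3,c1,b4)→signed(b4,c1) ✓  (a3,c1,b5)→signed(b5,c1) ✓  (a3,c2,b1)→signed(b1,c2) ✓  (a3,c2,b5)→signed(b5,c2) ✓
Every restrictor triple satisfies the scope.

True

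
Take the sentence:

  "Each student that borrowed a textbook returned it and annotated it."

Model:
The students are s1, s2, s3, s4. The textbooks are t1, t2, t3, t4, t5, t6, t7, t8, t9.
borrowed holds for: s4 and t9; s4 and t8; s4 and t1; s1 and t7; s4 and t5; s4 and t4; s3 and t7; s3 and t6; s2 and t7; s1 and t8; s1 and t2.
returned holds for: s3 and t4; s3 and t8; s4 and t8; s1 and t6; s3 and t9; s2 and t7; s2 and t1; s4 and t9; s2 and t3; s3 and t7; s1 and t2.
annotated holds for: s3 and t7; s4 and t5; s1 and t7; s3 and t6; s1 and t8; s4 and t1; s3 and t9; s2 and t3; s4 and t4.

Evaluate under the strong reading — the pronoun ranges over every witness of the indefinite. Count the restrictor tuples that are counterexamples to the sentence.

"it" takes "a textbook" as antecedent — a donkey pronoun bound across the clause boundary.
Strong reading: for every (s,t) with borrowed(s,t), returned(s,t) ∧ annotated(s,t).
Restrictor pairs: (s1,t2) ✗  (s1,t7) ✗  (s1,t8) ✗  (s2,t7) ✗  (s3,t6) ✗  (s3,t7) ✓  (s4,t1) ✗  (s4,t4) ✗  (s4,t5) ✗  (s4,t8) ✗  (s4,t9) ✗
Counterexamples (restrictor pairs failing the scope): 10.

10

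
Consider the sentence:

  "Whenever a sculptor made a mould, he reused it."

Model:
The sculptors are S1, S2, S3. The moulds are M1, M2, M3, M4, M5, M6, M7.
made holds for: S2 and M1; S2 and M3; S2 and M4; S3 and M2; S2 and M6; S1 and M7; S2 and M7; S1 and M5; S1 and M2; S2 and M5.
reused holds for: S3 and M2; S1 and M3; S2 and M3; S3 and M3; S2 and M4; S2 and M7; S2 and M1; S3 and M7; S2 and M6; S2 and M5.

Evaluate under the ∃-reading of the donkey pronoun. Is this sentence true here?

False

"it" takes "a mould" as antecedent — a donkey pronoun bound across the clause boundary.
Weak reading: every sculptor s with some made-mould has at least one made-mould m such that reused(s,m).
Per sculptor: S1:✗  S2:✓  S3:✓
S1 has no witness among its made-moulds.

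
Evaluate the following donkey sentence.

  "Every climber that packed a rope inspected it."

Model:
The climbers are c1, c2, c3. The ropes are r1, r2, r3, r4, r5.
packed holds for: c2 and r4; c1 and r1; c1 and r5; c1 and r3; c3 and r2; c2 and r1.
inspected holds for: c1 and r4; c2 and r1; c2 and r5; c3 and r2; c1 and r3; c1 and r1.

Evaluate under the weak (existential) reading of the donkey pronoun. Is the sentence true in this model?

"it" takes "a rope" as antecedent — a donkey pronoun bound across the clause boundary.
Weak reading: every climber c with some packed-rope has at least one packed-rope r such that inspected(c,r).
Per climber: c1:✓  c2:✓  c3:✓
Every climber in the restrictor has a witness.

True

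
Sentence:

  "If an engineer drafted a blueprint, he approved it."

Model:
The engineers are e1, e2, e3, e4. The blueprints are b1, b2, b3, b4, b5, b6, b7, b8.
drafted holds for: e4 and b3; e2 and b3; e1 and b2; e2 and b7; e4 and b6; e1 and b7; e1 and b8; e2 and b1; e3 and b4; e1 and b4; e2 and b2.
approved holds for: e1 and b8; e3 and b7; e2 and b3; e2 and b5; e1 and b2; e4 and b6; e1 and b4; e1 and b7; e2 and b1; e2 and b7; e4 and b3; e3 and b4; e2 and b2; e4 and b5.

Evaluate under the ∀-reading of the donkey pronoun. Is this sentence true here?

True

"it" takes "a blueprint" as antecedent — a donkey pronoun bound across the clause boundary.
Strong reading: for every (e,b) with drafted(e,b), approved(e,b).
Restrictor pairs: (e1,b2) ✓  (e1,b4) ✓  (e1,b7) ✓  (e1,b8) ✓  (e2,b1) ✓  (e2,b2) ✓  (e2,b3) ✓  (e2,b7) ✓  (e3,b4) ✓  (e4,b3) ✓  (e4,b6) ✓
Every restrictor pair satisfies the scope.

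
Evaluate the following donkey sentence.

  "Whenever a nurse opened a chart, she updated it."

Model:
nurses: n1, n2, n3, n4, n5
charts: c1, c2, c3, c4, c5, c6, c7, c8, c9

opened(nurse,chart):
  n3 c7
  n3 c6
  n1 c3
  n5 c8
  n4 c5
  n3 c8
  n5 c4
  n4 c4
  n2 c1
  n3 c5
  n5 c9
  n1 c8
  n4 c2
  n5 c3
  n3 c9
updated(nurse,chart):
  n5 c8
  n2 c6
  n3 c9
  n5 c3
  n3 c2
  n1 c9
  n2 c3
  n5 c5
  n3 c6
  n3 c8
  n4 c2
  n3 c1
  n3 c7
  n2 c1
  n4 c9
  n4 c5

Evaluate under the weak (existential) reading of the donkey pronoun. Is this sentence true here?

False

"it" takes "a chart" as antecedent — a donkey pronoun bound across the clause boundary.
Weak reading: every nurse n with some opened-chart has at least one opened-chart c such that updated(n,c).
Per nurse: n1:✗  n2:✓  n3:✓  n4:✓  n5:✓
n1 has no witness among its opened-charts.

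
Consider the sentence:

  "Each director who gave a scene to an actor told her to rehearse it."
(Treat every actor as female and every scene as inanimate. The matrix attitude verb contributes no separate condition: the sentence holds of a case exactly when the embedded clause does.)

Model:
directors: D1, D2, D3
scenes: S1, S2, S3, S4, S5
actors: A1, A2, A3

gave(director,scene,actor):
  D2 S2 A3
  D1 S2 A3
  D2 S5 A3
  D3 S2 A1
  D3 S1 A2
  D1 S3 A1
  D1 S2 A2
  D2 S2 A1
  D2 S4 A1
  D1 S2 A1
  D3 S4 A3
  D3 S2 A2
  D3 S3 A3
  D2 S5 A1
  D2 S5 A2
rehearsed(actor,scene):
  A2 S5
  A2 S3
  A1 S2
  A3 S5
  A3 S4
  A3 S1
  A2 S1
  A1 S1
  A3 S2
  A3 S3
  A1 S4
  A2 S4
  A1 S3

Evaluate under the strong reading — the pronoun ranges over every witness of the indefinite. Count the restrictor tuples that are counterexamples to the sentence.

3

"her" takes "an actor" as antecedent and "it" takes "a scene"; both are donkey pronouns co-varying with the restrictor.
Strong reading: for every (d,s,a) with gave(d,s,a), rehearsed(a,s).
Restrictor triples: (D1,S2,A1)→rehearsed(A1,S2) ✓  (D1,S2,A2)→rehearsed(A2,S2) ✗  (D1,S2,A3)→rehearsed(A3,S2) ✓  (D1,S3,A1)→rehearsed(A1,S3) ✓  (D2,S2,A1)→rehearsed(A1,S2) ✓  (D2,S2,A3)→rehearsed(A3,S2) ✓  (D2,S4,A1)→rehearsed(A1,S4) ✓  (D2,S5,A1)→rehearsed(A1,S5) ✗  (D2,S5,A2)→rehearsed(A2,S5) ✓  (D2,S5,A3)→rehearsed(A3,S5) ✓  (D3,S1,A2)→rehearsed(A2,S1) ✓  (D3,S2,A1)→rehearsed(A1,S2) ✓  (D3,S2,A2)→rehearsed(A2,S2) ✗  (D3,S3,A3)→rehearsed(A3,S3) ✓  (D3,S4,A3)→rehearsed(A3,S4) ✓
Counterexamples (restrictor triples failing the scope): 3.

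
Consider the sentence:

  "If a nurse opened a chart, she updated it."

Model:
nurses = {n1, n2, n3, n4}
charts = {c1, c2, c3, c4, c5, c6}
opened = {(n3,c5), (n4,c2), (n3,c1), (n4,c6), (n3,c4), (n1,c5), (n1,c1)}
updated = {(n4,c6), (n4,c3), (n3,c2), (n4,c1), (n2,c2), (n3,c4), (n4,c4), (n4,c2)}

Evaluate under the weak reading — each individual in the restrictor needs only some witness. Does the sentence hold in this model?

False

"it" takes "a chart" as antecedent — a donkey pronoun bound across the clause boundary.
Weak reading: every nurse n with some opened-chart has at least one opened-chart c such that updated(n,c).
Per nurse: n1:✗  n3:✓  n4:✓
n1 has no witness among its opened-charts.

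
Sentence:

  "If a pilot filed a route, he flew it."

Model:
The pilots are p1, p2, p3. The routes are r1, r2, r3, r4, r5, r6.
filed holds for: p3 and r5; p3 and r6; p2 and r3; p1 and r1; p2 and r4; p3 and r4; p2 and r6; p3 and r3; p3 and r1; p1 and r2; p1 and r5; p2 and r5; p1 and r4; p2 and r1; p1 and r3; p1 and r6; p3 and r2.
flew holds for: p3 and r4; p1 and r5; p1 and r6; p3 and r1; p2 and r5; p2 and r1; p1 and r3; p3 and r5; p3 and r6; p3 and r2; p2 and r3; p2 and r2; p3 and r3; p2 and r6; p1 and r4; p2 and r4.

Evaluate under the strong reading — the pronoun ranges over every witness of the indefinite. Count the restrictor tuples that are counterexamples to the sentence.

2

"it" takes "a route" as antecedent — a donkey pronoun bound across the clause boundary.
Strong reading: for every (p,r) with filed(p,r), flew(p,r).
Restrictor pairs: (p1,r1) ✗  (p1,r2) ✗  (p1,r3) ✓  (p1,r4) ✓  (p1,r5) ✓  (p1,r6) ✓  (p2,r1) ✓  (p2,r3) ✓  (p2,r4) ✓  (p2,r5) ✓  (p2,r6) ✓  (p3,r1) ✓  (p3,r2) ✓  (p3,r3) ✓  (p3,r4) ✓  (p3,r5) ✓  (p3,r6) ✓
Counterexamples (restrictor pairs failing the scope): 2.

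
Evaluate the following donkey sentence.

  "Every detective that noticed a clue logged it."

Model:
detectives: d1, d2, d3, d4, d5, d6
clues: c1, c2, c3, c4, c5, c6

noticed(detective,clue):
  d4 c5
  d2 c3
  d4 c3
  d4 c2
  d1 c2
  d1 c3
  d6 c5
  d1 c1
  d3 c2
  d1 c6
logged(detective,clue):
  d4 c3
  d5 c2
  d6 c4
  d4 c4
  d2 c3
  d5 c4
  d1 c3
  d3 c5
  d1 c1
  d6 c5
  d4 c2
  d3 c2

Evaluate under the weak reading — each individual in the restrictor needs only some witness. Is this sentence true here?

True

"it" takes "a clue" as antecedent — a donkey pronoun bound across the clause boundary.
Weak reading: every detective d with some noticed-clue has at least one noticed-clue c such that logged(d,c).
Per detective: d1:✓  d2:✓  d3:✓  d4:✓  d6:✓
Every detective in the restrictor has a witness.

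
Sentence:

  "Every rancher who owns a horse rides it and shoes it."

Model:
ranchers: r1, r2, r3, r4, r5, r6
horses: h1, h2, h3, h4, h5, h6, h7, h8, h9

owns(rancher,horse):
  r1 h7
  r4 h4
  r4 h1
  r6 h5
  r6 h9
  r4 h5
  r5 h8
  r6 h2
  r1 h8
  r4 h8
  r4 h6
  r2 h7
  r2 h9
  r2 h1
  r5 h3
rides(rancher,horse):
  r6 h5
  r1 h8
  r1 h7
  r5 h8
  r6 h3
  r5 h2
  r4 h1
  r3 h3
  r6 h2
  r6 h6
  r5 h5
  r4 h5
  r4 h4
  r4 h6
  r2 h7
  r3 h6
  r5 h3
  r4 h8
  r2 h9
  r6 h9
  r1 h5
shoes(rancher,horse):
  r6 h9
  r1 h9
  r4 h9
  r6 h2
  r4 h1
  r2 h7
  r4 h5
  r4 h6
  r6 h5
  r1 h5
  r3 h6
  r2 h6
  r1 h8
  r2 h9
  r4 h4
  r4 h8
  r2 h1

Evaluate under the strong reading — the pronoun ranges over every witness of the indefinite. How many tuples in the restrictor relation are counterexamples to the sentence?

"it" takes "a horse" as antecedent — a donkey pronoun bound across the clause boundary.
Strong reading: for every (r,h) with owns(r,h), rides(r,h) ∧ shoes(r,h).
Restrictor pairs: (r1,h7) ✗  (r1,h8) ✓  (r2,h1) ✗  (r2,h7) ✓  (r2,h9) ✓  (r4,h1) ✓  (r4,h4) ✓  (r4,h5) ✓  (r4,h6) ✓  (r4,h8) ✓  (r5,h3) ✗  (r5,h8) ✗  (r6,h2) ✓  (r6,h5) ✓  (r6,h9) ✓
Counterexamples (restrictor pairs failing the scope): 4.

4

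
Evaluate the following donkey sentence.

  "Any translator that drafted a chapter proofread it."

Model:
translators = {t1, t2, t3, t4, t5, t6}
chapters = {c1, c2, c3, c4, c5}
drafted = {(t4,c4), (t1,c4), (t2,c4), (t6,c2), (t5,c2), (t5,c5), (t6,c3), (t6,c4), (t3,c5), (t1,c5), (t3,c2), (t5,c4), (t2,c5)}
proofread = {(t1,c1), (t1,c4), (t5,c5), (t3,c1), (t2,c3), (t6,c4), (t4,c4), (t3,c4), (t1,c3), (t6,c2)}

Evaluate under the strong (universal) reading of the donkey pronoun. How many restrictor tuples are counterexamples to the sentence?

8

"it" takes "a chapter" as antecedent — a donkey pronoun bound across the clause boundary.
Strong reading: for every (t,c) with drafted(t,c), proofread(t,c).
Restrictor pairs: (t1,c4) ✓  (t1,c5) ✗  (t2,c4) ✗  (t2,c5) ✗  (t3,c2) ✗  (t3,c5) ✗  (t4,c4) ✓  (t5,c2) ✗  (t5,c4) ✗  (t5,c5) ✓  (t6,c2) ✓  (t6,c3) ✗  (t6,c4) ✓
Counterexamples (restrictor pairs failing the scope): 8.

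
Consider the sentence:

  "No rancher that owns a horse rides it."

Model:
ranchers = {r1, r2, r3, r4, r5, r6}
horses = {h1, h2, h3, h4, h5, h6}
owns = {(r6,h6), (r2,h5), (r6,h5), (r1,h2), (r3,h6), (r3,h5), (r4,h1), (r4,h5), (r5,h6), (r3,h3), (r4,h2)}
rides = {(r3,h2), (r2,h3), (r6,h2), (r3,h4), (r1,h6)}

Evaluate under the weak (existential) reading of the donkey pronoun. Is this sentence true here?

"it" takes "a horse" as antecedent — a donkey pronoun bound across the clause boundary.
Truth condition: for no (r,h) with owns(r,h) does rides(r,h) hold.
Restrictor pairs — does the scope hold? (r1,h2):fails  (r2,h5):fails  (r3,h3):fails  (r3,h5):fails  (r3,h6):fails  (r4,h1):fails  (r4,h2):fails  (r4,h5):fails  (r5,h6):fails  (r6,h5):fails  (r6,h6):fails
Scope holds for no restrictor pair, so the sentence is true.

True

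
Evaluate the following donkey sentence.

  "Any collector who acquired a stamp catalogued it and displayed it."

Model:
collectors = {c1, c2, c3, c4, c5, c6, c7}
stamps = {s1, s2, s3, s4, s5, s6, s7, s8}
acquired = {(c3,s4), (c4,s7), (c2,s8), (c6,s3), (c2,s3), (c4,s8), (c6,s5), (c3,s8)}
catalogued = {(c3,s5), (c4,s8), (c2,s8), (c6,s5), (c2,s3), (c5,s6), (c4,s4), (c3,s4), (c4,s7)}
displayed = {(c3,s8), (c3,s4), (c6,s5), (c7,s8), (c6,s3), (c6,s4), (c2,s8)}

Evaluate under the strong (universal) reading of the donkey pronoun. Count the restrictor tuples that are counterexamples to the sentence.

"it" takes "a stamp" as antecedent — a donkey pronoun bound across the clause boundary.
Strong reading: for every (c,s) with acquired(c,s), catalogued(c,s) ∧ displayed(c,s).
Restrictor pairs: (c2,s3) ✗  (c2,s8) ✓  (c3,s4) ✓  (c3,s8) ✗  (c4,s7) ✗  (c4,s8) ✗  (c6,s3) ✗  (c6,s5) ✓
Counterexamples (restrictor pairs failing the scope): 5.

5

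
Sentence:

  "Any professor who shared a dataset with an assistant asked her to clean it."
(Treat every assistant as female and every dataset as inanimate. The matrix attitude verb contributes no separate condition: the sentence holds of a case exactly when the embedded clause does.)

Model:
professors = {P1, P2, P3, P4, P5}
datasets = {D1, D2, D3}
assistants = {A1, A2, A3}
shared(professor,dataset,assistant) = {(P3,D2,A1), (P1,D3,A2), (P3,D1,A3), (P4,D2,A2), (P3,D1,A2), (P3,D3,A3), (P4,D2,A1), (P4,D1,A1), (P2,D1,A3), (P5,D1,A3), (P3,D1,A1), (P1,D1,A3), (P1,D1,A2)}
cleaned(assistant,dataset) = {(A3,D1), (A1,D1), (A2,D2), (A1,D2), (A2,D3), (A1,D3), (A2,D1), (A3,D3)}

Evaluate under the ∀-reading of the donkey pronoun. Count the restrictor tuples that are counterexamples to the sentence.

"her" takes "an assistant" as antecedent and "it" takes "a dataset"; both are donkey pronouns co-varying with the restrictor.
Strong reading: for every (p,d,a) with shared(p,d,a), cleaned(a,d).
Restrictor triples: (P1,D1,A2)→cleaned(A2,D1) ✓  (P1,D1,A3)→cleaned(A3,D1) ✓  (P1,D3,A2)→cleaned(A2,D3) ✓  (P2,D1,A3)→cleaned(A3,D1) ✓  (P3,D1,A1)→cleaned(A1,D1) ✓  (P3,D1,A2)→cleaned(A2,D1) ✓  (P3,D1,A3)→cleaned(A3,D1) ✓  (P3,D2,A1)→cleaned(A1,D2) ✓  (P3,D3,A3)→cleaned(A3,D3) ✓  (P4,D1,A1)→cleaned(A1,D1) ✓  (P4,D2,A1)→cleaned(A1,D2) ✓  (P4,D2,A2)→cleaned(A2,D2) ✓  (P5,D1,A3)→cleaned(A3,D1) ✓
Counterexamples (restrictor triples failing the scope): 0.

0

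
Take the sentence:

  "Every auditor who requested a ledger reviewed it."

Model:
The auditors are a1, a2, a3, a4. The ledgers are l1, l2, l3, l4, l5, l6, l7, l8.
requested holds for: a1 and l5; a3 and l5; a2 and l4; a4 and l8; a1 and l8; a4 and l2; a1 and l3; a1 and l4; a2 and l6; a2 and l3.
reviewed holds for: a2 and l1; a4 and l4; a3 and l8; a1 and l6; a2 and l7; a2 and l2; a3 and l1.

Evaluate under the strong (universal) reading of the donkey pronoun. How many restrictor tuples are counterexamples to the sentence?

"it" takes "a ledger" as antecedent — a donkey pronoun bound across the clause boundary.
Strong reading: for every (a,l) with requested(a,l), reviewed(a,l).
Restrictor pairs: (a1,l3) ✗  (a1,l4) ✗  (a1,l5) ✗  (a1,l8) ✗  (a2,l3) ✗  (a2,l4) ✗  (a2,l6) ✗  (a3,l5) ✗  (a4,l2) ✗  (a4,l8) ✗
Counterexamples (restrictor pairs failing the scope): 10.

10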